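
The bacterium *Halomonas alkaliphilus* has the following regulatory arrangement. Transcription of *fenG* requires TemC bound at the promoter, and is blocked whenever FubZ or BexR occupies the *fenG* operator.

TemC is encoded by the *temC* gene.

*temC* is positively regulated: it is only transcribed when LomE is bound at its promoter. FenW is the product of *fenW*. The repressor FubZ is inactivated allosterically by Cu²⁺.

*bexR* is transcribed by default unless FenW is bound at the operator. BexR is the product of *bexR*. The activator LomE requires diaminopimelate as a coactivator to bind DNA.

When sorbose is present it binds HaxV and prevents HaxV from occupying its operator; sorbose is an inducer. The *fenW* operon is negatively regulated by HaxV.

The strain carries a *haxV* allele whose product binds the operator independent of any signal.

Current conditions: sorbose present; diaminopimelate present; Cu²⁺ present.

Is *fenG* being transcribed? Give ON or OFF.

OFF

Cu²⁺ is present, so FubZ is inactive.
Diaminopimelate is present, so LomE is active.
No repressor is bound and LomE is active, so *temC* is transcribed.
So TemC is produced and active.
HaxV is constitutively active in this strain.
With repressor HaxV bound, *fenW* is not transcribed.
So FenW is not produced.
With no repressor bound, *bexR* is transcribed.
So BexR is produced and active.
With repressor BexR bound, *fenG* is not transcribed.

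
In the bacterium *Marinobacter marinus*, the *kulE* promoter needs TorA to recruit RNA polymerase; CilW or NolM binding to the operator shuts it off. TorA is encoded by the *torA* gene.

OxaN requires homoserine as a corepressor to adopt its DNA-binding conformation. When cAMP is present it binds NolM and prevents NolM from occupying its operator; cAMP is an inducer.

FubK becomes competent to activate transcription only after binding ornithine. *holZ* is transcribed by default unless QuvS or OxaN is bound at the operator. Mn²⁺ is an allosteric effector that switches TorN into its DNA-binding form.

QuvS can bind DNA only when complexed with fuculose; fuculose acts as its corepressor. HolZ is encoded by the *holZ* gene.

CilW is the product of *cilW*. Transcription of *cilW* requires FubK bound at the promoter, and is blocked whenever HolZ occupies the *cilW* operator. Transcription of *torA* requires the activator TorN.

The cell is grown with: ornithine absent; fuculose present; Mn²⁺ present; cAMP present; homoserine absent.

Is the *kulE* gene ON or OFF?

Mn²⁺ is present, so TorN is active.
No repressor is bound and TorN is active, so *torA* is transcribed.
So TorA is produced and active.
Ornithine is absent, so FubK is inactive.
Fuculose is present, so QuvS is active.
Homoserine is absent, so OxaN is inactive.
With repressor QuvS bound, *holZ* is not transcribed.
So HolZ is not produced.
Required activator FubK is absent, so *cilW* is not transcribed.
So CilW is not produced.
cAMP is present, so NolM is inactive.
No repressor is bound and TorA is active, so *kulE* is transcribed.

ON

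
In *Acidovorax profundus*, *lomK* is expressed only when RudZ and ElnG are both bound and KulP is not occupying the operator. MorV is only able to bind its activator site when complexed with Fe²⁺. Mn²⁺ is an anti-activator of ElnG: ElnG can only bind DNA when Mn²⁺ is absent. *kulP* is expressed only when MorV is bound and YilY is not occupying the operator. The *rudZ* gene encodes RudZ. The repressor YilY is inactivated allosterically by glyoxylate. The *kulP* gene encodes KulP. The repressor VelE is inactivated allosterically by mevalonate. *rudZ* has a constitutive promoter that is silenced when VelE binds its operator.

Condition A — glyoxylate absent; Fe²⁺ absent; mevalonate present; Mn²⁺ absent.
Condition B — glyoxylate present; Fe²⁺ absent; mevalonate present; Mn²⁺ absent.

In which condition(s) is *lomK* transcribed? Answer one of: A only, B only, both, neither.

both

Condition A:
Glyoxylate is absent, so YilY is active.
Fe²⁺ is absent, so MorV is inactive.
With repressor YilY bound, *kulP* is not transcribed.
So KulP is not produced.
Mevalonate is present, so VelE is inactive.
With no repressor bound, *rudZ* is transcribed.
So RudZ is produced and active.
Mn²⁺ is absent, so ElnG is active.
No repressor is bound and RudZ and ElnG are active, so *lomK* is transcribed.
→ *lomK* is ON in A.
Condition B:
Glyoxylate is present, so YilY is inactive.
Fe²⁺ is absent, so MorV is inactive.
Required activator MorV is absent, so *kulP* is not transcribed.
So KulP is not produced.
Mevalonate is present, so VelE is inactive.
With no repressor bound, *rudZ* is transcribed.
So RudZ is produced and active.
Mn²⁺ is absent, so ElnG is active.
No repressor is bound and RudZ and ElnG are active, so *lomK* is transcribed.
→ *lomK* is ON in B.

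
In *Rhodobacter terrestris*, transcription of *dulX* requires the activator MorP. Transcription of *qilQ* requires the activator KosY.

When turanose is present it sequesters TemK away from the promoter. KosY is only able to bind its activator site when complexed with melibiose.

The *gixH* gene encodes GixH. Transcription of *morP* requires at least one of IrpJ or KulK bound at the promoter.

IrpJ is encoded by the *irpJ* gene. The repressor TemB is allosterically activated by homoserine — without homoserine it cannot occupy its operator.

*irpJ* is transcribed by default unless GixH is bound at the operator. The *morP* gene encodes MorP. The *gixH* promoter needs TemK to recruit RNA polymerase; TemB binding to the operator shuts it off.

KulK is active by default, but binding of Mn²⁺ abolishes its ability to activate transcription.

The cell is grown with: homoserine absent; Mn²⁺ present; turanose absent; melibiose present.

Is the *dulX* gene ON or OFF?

OFF

Homoserine is absent, so TemB is inactive.
Turanose is absent, so TemK is active.
No repressor is bound and TemK is active, so *gixH* is transcribed.
So GixH is produced and active.
With repressor GixH bound, *irpJ* is not transcribed.
So IrpJ is not produced.
Mn²⁺ is present, so KulK is inactive.
No activator is available at the *morP* promoter, so *morP* is not transcribed.
So MorP is not produced.
Required activator MorP is absent, so *dulX* is not transcribed.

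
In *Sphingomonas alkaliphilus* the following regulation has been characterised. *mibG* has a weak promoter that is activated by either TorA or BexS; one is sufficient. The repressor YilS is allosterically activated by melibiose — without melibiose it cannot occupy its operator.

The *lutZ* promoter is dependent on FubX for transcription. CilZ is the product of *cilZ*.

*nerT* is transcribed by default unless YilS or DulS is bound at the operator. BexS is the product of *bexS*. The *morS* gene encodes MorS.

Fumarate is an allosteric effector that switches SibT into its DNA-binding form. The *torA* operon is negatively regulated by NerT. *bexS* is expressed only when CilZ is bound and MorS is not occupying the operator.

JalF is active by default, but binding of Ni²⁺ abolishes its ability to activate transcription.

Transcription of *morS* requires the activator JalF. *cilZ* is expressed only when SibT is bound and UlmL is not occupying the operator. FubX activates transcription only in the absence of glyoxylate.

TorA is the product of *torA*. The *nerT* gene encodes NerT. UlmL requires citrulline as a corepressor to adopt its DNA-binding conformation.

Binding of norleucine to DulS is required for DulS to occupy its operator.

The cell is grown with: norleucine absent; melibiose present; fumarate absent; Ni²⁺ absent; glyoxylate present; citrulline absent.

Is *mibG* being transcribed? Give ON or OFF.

Melibiose is present, so YilS is active.
Norleucine is absent, so DulS is inactive.
With repressor YilS bound, *nerT* is not transcribed.
So NerT is not produced.
With no repressor bound, *torA* is transcribed.
So TorA is produced and active.
Ni²⁺ is absent, so JalF is active.
No repressor is bound and JalF is active, so *morS* is transcribed.
So MorS is produced and active.
Fumarate is absent, so SibT is inactive.
Citrulline is absent, so UlmL is inactive.
Required activator SibT is absent, so *cilZ* is not transcribed.
So CilZ is not produced.
With repressor MorS bound, *bexS* is not transcribed.
So BexS is not produced.
Activator TorA is present, so *mibG* is transcribed.

ON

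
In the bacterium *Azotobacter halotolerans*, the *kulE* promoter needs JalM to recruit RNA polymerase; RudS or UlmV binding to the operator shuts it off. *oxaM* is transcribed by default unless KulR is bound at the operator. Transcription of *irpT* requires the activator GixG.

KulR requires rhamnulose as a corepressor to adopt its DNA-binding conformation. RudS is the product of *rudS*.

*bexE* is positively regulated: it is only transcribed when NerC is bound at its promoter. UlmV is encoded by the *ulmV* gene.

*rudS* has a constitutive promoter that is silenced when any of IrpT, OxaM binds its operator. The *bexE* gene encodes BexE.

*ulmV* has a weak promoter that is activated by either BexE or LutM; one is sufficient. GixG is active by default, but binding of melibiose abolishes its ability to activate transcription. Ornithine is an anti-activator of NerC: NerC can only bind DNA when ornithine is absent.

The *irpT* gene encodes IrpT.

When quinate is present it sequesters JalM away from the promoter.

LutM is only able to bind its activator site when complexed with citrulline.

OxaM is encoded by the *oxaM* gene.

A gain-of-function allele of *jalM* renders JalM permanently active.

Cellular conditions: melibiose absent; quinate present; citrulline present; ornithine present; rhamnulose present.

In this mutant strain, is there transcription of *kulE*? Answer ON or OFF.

Melibiose is absent, so GixG is active.
No repressor is bound and GixG is active, so *irpT* is transcribed.
So IrpT is produced and active.
Rhamnulose is present, so KulR is active.
With repressor KulR bound, *oxaM* is not transcribed.
So OxaM is not produced.
With repressor IrpT bound, *rudS* is not transcribed.
So RudS is not produced.
JalM is constitutively active in this strain.
Ornithine is present, so NerC is inactive.
Required activator NerC is absent, so *bexE* is not transcribed.
So BexE is not produced.
Citrulline is present, so LutM is active.
Activator LutM is present, so *ulmV* is transcribed.
So UlmV is produced and active.
With repressor UlmV bound, *kulE* is not transcribed.

OFF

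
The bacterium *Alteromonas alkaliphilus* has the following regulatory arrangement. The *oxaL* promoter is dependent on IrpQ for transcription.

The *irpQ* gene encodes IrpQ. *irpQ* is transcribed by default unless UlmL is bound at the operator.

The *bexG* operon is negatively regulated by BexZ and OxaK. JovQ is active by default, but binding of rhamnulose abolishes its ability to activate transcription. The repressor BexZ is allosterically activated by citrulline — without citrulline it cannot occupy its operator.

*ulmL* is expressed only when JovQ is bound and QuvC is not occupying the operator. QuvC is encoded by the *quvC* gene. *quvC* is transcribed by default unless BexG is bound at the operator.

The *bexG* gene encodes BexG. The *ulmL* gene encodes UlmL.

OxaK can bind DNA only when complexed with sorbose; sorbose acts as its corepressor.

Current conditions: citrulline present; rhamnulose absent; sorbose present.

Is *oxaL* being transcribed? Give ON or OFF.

ON

Citrulline is present, so BexZ is active.
Sorbose is present, so OxaK is active.
With repressor BexZ bound, *bexG* is not transcribed.
So BexG is not produced.
With no repressor bound, *quvC* is transcribed.
So QuvC is produced and active.
Rhamnulose is absent, so JovQ is active.
With repressor QuvC bound, *ulmL* is not transcribed.
So UlmL is not produced.
With no repressor bound, *irpQ* is transcribed.
So IrpQ is produced and active.
No repressor is bound and IrpQ is active, so *oxaL* is transcribed.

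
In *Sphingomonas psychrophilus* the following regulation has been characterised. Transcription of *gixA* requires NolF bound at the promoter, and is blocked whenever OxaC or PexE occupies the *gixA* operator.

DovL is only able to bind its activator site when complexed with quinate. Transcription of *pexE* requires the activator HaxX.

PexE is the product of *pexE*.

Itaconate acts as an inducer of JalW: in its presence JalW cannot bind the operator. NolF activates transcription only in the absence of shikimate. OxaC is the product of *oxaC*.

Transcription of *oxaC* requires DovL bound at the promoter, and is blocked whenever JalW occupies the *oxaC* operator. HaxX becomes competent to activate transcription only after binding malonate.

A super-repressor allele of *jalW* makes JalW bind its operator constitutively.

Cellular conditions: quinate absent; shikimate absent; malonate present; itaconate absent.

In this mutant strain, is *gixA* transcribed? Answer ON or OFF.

OFF

Shikimate is absent, so NolF is active.
JalW is constitutively active in this strain.
Quinate is absent, so DovL is inactive.
With repressor JalW bound, *oxaC* is not transcribed.
So OxaC is not produced.
Malonate is present, so HaxX is active.
No repressor is bound and HaxX is active, so *pexE* is transcribed.
So PexE is produced and active.
With repressor PexE bound, *gixA* is not transcribed.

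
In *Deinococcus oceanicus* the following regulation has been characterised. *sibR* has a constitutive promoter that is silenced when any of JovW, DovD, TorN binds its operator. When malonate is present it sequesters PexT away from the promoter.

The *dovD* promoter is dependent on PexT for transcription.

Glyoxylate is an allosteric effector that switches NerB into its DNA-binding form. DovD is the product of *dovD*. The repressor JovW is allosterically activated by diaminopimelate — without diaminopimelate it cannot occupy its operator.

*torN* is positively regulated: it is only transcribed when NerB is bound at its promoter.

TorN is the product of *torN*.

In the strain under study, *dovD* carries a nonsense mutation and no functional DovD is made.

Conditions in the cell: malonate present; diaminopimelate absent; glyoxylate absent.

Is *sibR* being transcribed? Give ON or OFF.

ON

Diaminopimelate is absent, so JovW is inactive.
DovD is non-functional in this strain, so it has no effect.
Glyoxylate is absent, so NerB is inactive.
Required activator NerB is absent, so *torN* is not transcribed.
So TorN is not produced.
With no repressor bound, *sibR* is transcribed.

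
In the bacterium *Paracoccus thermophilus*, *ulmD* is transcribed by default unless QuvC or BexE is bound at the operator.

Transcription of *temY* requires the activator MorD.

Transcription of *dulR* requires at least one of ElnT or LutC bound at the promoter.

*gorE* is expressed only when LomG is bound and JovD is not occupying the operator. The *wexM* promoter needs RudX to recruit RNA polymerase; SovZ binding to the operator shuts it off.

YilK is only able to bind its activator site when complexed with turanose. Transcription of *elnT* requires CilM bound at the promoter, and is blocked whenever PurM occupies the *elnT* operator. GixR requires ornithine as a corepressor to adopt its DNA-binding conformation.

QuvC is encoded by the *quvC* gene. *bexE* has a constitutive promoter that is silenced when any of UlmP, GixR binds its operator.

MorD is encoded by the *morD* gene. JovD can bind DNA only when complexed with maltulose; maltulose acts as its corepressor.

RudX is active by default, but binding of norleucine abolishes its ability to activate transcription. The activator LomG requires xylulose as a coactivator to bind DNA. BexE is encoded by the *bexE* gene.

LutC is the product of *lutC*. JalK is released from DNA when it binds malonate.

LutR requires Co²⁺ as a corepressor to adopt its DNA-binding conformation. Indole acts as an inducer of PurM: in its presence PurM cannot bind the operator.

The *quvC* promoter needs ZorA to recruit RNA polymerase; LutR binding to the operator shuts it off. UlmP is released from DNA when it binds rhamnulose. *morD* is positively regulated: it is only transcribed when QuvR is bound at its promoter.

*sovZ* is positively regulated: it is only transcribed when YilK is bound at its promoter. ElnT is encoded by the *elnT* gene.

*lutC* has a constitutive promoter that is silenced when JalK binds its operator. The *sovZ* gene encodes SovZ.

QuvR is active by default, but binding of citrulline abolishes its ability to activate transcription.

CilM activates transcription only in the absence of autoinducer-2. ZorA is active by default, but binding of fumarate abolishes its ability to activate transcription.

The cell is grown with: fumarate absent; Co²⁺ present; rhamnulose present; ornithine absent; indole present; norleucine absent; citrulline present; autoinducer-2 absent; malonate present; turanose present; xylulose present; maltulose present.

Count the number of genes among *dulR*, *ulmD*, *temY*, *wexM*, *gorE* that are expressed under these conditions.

1

Indole is present, so PurM is inactive.
Autoinducer-2 is absent, so CilM is active.
No repressor is bound and CilM is active, so *elnT* is transcribed.
So ElnT is produced and active.
Malonate is present, so JalK is inactive.
With no repressor bound, *lutC* is transcribed.
So LutC is produced and active.
Activator ElnT is present, so *dulR* is transcribed.
→ *dulR* is ON.
Co²⁺ is present, so LutR is active.
Fumarate is absent, so ZorA is active.
With repressor LutR bound, *quvC* is not transcribed.
So QuvC is not produced.
Rhamnulose is present, so UlmP is inactive.
Ornithine is absent, so GixR is inactive.
With no repressor bound, *bexE* is transcribed.
So BexE is produced and active.
With repressor BexE bound, *ulmD* is not transcribed.
→ *ulmD* is OFF.
Citrulline is present, so QuvR is inactive.
Required activator QuvR is absent, so *morD* is not transcribed.
So MorD is not produced.
Required activator MorD is absent, so *temY* is not transcribed.
→ *temY* is OFF.
Turanose is present, so YilK is active.
No repressor is bound and YilK is active, so *sovZ* is transcribed.
So SovZ is produced and active.
Norleucine is absent, so RudX is active.
With repressor SovZ bound, *wexM* is not transcribed.
→ *wexM* is OFF.
Xylulose is present, so LomG is active.
Maltulose is present, so JovD is active.
With repressor JovD bound, *gorE* is not transcribed.
→ *gorE* is OFF.
1 of the 5 genes is transcribed.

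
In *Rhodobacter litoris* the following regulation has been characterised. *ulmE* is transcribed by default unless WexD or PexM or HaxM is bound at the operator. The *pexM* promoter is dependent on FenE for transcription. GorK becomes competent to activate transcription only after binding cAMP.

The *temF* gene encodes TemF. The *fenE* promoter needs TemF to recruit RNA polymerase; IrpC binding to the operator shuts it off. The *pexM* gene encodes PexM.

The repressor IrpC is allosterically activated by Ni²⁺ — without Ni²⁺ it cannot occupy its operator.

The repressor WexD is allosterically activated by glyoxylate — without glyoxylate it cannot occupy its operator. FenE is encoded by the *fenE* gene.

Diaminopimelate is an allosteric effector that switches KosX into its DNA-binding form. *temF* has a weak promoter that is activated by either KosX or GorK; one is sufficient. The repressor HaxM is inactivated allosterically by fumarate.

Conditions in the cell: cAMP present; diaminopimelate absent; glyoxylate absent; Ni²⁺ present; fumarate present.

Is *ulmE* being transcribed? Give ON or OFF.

ON

Glyoxylate is absent, so WexD is inactive.
Ni²⁺ is present, so IrpC is active.
Diaminopimelate is absent, so KosX is inactive.
cAMP is present, so GorK is active.
Activator GorK is present, so *temF* is transcribed.
So TemF is produced and active.
With repressor IrpC bound, *fenE* is not transcribed.
So FenE is not produced.
Required activator FenE is absent, so *pexM* is not transcribed.
So PexM is not produced.
Fumarate is present, so HaxM is inactive.
With no repressor bound, *ulmE* is transcribed.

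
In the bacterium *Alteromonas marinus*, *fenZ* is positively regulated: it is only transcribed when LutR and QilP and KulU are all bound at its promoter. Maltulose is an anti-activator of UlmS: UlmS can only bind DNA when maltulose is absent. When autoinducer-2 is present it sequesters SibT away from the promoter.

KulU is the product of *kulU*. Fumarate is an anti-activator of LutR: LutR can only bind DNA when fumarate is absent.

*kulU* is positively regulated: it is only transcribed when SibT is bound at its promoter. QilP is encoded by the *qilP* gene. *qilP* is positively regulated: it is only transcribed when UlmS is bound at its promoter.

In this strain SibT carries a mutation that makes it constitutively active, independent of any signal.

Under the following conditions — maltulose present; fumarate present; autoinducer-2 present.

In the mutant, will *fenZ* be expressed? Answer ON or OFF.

Fumarate is present, so LutR is inactive.
Maltulose is present, so UlmS is inactive.
Required activator UlmS is absent, so *qilP* is not transcribed.
So QilP is not produced.
SibT is constitutively active in this strain.
No repressor is bound and SibT is active, so *kulU* is transcribed.
So KulU is produced and active.
Required activator LutR is absent, so *fenZ* is not transcribed.

OFF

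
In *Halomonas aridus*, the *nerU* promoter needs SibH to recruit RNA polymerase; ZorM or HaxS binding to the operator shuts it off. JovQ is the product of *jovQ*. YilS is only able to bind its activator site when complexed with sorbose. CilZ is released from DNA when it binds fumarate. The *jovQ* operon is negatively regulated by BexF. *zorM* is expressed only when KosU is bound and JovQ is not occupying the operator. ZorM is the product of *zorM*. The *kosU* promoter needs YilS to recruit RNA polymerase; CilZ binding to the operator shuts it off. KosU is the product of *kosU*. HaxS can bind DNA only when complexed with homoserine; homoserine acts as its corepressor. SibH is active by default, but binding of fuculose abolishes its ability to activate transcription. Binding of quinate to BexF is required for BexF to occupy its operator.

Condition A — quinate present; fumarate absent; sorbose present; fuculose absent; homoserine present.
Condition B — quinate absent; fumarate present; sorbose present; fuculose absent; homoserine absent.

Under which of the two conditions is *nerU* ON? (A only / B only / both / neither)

B only

Condition A:
Quinate is present, so BexF is active.
With repressor BexF bound, *jovQ* is not transcribed.
So JovQ is not produced.
Fumarate is absent, so CilZ is active.
Sorbose is present, so YilS is active.
With repressor CilZ bound, *kosU* is not transcribed.
So KosU is not produced.
Required activator KosU is absent, so *zorM* is not transcribed.
So ZorM is not produced.
Fuculose is absent, so SibH is active.
Homoserine is present, so HaxS is active.
With repressor HaxS bound, *nerU* is not transcribed.
→ *nerU* is OFF in A.
Condition B:
Quinate is absent, so BexF is inactive.
With no repressor bound, *jovQ* is transcribed.
So JovQ is produced and active.
Fumarate is present, so CilZ is inactive.
Sorbose is present, so YilS is active.
No repressor is bound and YilS is active, so *kosU* is transcribed.
So KosU is produced and active.
With repressor JovQ bound, *zorM* is not transcribed.
So ZorM is not produced.
Fuculose is absent, so SibH is active.
Homoserine is absent, so HaxS is inactive.
No repressor is bound and SibH is active, so *nerU* is transcribed.
→ *nerU* is ON in B.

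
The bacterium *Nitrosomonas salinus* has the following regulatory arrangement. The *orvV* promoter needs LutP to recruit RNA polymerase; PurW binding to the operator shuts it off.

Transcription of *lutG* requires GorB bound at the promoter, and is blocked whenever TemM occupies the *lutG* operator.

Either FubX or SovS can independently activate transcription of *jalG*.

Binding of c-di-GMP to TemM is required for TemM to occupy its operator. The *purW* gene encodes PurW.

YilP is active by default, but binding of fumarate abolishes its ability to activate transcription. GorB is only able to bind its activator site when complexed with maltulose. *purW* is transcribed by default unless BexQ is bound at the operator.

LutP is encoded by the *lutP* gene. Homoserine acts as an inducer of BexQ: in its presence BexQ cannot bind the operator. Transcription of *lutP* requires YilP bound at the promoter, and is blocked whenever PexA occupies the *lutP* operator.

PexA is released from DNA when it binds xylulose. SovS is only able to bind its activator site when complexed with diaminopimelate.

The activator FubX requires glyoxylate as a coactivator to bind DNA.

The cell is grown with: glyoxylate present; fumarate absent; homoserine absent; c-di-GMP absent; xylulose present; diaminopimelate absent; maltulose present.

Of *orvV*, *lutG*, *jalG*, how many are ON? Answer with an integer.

Xylulose is present, so PexA is inactive.
Fumarate is absent, so YilP is active.
No repressor is bound and YilP is active, so *lutP* is transcribed.
So LutP is produced and active.
Homoserine is absent, so BexQ is active.
With repressor BexQ bound, *purW* is not transcribed.
So PurW is not produced.
No repressor is bound and LutP is active, so *orvV* is transcribed.
→ *orvV* is ON.
Maltulose is present, so GorB is active.
c-di-GMP is absent, so TemM is inactive.
No repressor is bound and GorB is active, so *lutG* is transcribed.
→ *lutG* is ON.
Glyoxylate is present, so FubX is active.
Diaminopimelate is absent, so SovS is inactive.
Activator FubX is present, so *jalG* is transcribed.
→ *jalG* is ON.
3 of the 3 genes are transcribed.

3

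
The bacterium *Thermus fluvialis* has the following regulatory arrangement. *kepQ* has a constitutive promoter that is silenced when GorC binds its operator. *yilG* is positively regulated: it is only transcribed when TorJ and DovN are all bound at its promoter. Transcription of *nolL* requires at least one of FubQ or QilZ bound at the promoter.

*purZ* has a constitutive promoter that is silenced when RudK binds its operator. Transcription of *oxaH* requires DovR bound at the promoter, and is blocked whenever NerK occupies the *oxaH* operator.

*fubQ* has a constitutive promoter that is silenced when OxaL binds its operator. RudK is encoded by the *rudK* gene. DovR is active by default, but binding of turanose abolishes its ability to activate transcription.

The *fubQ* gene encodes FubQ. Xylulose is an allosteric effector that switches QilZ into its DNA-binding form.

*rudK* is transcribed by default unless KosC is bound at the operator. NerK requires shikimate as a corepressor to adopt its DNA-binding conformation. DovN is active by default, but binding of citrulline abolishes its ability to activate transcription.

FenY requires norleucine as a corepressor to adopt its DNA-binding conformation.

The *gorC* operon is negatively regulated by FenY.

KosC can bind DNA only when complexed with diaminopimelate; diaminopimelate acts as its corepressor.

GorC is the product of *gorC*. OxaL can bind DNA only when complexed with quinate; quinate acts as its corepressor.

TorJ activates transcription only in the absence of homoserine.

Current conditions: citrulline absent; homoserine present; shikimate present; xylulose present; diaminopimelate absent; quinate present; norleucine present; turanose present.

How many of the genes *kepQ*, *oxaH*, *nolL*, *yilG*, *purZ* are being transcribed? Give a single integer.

Norleucine is present, so FenY is active.
With repressor FenY bound, *gorC* is not transcribed.
So GorC is not produced.
With no repressor bound, *kepQ* is transcribed.
→ *kepQ* is ON.
Turanose is present, so DovR is inactive.
Shikimate is present, so NerK is active.
With repressor NerK bound, *oxaH* is not transcribed.
→ *oxaH* is OFF.
Quinate is present, so OxaL is active.
With repressor OxaL bound, *fubQ* is not transcribed.
So FubQ is not produced.
Xylulose is present, so QilZ is active.
Activator QilZ is present, so *nolL* is transcribed.
→ *nolL* is ON.
Homoserine is present, so TorJ is inactive.
Citrulline is absent, so DovN is active.
Required activator TorJ is absent, so *yilG* is not transcribed.
→ *yilG* is OFF.
Diaminopimelate is absent, so KosC is inactive.
With no repressor bound, *rudK* is transcribed.
So RudK is produced and active.
With repressor RudK bound, *purZ* is not transcribed.
→ *purZ* is OFF.
2 of the 5 genes are transcribed.

2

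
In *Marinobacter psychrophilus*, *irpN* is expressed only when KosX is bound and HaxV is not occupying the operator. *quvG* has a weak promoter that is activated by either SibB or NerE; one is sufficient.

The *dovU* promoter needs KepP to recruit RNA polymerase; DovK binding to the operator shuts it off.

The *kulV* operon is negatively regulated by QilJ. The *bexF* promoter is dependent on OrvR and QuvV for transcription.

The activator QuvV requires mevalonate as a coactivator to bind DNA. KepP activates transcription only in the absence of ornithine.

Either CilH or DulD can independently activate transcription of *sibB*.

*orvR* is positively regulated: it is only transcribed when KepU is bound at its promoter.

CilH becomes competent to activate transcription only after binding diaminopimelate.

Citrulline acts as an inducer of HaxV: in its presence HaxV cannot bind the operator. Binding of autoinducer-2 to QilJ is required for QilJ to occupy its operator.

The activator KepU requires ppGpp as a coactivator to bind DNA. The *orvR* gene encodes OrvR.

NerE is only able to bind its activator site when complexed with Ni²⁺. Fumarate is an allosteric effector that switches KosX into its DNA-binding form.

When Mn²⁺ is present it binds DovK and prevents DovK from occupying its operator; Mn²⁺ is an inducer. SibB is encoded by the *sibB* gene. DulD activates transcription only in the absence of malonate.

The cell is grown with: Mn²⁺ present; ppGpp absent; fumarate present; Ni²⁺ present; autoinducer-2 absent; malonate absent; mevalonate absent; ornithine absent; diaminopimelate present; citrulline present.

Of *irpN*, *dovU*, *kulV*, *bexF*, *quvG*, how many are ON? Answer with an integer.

4

Citrulline is present, so HaxV is inactive.
Fumarate is present, so KosX is active.
No repressor is bound and KosX is active, so *irpN* is transcribed.
→ *irpN* is ON.
Mn²⁺ is present, so DovK is inactive.
Ornithine is absent, so KepP is active.
No repressor is bound and KepP is active, so *dovU* is transcribed.
→ *dovU* is ON.
Autoinducer-2 is absent, so QilJ is inactive.
With no repressor bound, *kulV* is transcribed.
→ *kulV* is ON.
ppGpp is absent, so KepU is inactive.
Required activator KepU is absent, so *orvR* is not transcribed.
So OrvR is not produced.
Mevalonate is absent, so QuvV is inactive.
Required activator OrvR is absent, so *bexF* is not transcribed.
→ *bexF* is OFF.
Diaminopimelate is present, so CilH is active.
Malonate is absent, so DulD is active.
Activator CilH is present, so *sibB* is transcribed.
So SibB is produced and active.
Ni²⁺ is present, so NerE is active.
Activator SibB is present, so *quvG* is transcribed.
→ *quvG* is ON.
4 of the 5 genes are transcribed.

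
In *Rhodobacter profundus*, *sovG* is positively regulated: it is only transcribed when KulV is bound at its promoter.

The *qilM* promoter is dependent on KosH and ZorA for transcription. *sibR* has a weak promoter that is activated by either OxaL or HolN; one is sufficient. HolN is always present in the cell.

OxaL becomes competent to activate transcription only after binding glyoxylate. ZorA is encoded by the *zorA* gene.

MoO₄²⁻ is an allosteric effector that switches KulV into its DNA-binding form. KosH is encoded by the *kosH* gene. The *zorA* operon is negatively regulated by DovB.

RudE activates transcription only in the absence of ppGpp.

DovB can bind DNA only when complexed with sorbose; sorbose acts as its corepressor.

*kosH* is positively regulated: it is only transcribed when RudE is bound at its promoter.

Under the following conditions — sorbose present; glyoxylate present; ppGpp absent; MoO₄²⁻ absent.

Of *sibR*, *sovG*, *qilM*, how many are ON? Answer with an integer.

1

Glyoxylate is present, so OxaL is active.
HolN is produced constitutively and is active.
Activator OxaL is present, so *sibR* is transcribed.
→ *sibR* is ON.
MoO₄²⁻ is absent, so KulV is inactive.
Required activator KulV is absent, so *sovG* is not transcribed.
→ *sovG* is OFF.
ppGpp is absent, so RudE is active.
No repressor is bound and RudE is active, so *kosH* is transcribed.
So KosH is produced and active.
Sorbose is present, so DovB is active.
With repressor DovB bound, *zorA* is not transcribed.
So ZorA is not produced.
Required activator ZorA is absent, so *qilM* is not transcribed.
→ *qilM* is OFF.
1 of the 3 genes is transcribed.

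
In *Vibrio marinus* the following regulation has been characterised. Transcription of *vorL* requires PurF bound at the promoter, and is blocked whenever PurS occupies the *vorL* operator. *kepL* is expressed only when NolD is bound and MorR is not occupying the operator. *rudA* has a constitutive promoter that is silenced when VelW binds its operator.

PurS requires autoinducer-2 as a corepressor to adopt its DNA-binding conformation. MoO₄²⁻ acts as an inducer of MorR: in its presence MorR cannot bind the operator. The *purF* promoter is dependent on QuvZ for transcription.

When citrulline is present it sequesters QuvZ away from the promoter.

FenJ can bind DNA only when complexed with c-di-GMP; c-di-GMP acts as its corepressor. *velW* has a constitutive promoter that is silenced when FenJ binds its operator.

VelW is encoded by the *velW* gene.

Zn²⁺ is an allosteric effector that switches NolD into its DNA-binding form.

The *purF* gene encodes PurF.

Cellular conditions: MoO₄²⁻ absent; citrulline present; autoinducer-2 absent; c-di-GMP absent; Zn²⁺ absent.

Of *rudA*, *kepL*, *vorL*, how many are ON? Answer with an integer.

c-di-GMP is absent, so FenJ is inactive.
With no repressor bound, *velW* is transcribed.
So VelW is produced and active.
With repressor VelW bound, *rudA* is not transcribed.
→ *rudA* is OFF.
MoO₄²⁻ is absent, so MorR is active.
Zn²⁺ is absent, so NolD is inactive.
With repressor MorR bound, *kepL* is not transcribed.
→ *kepL* is OFF.
Citrulline is present, so QuvZ is inactive.
Required activator QuvZ is absent, so *purF* is not transcribed.
So PurF is not produced.
Autoinducer-2 is absent, so PurS is inactive.
Required activator PurF is absent, so *vorL* is not transcribed.
→ *vorL* is OFF.
0 of the 3 genes are transcribed.

0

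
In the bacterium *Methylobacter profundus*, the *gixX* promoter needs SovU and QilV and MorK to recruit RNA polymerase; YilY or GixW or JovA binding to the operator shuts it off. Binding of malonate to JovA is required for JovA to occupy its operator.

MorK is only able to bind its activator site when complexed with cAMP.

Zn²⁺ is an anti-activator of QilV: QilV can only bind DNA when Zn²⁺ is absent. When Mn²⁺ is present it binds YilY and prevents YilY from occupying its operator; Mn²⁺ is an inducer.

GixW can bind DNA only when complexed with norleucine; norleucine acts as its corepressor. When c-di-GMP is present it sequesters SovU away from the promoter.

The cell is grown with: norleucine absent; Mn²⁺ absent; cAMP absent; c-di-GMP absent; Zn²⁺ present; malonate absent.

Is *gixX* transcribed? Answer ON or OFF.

c-di-GMP is absent, so SovU is active.
Mn²⁺ is absent, so YilY is active.
Zn²⁺ is present, so QilV is inactive.
Norleucine is absent, so GixW is inactive.
Malonate is absent, so JovA is inactive.
cAMP is absent, so MorK is inactive.
With repressor YilY bound, *gixX* is not transcribed.

OFF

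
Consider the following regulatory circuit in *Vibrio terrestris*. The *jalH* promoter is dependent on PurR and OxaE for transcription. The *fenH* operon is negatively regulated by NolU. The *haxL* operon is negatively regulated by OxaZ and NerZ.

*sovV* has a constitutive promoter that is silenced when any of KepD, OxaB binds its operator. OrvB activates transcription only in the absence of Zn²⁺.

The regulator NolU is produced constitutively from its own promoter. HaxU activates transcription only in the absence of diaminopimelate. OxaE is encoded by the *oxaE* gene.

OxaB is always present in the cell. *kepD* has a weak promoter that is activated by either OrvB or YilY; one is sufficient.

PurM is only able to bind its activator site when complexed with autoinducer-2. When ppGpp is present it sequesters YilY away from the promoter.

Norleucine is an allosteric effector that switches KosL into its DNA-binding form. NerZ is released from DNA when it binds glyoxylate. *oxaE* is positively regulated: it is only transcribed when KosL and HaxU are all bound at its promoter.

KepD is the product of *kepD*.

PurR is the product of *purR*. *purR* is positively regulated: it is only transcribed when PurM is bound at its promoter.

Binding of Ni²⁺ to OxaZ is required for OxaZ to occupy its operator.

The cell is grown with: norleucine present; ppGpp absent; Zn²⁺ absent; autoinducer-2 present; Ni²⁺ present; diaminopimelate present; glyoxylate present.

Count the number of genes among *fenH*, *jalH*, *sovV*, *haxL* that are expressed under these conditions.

0

NolU is produced constitutively and is active.
With repressor NolU bound, *fenH* is not transcribed.
→ *fenH* is OFF.
Autoinducer-2 is present, so PurM is active.
No repressor is bound and PurM is active, so *purR* is transcribed.
So PurR is produced and active.
Norleucine is present, so KosL is active.
Diaminopimelate is present, so HaxU is inactive.
Required activator HaxU is absent, so *oxaE* is not transcribed.
So OxaE is not produced.
Required activator OxaE is absent, so *jalH* is not transcribed.
→ *jalH* is OFF.
Zn²⁺ is absent, so OrvB is active.
ppGpp is absent, so YilY is active.
Activator OrvB is present, so *kepD* is transcribed.
So KepD is produced and active.
OxaB is produced constitutively and is active.
With repressor KepD bound, *sovV* is not transcribed.
→ *sovV* is OFF.
Ni²⁺ is present, so OxaZ is active.
Glyoxylate is present, so NerZ is inactive.
With repressor OxaZ bound, *haxL* is not transcribed.
→ *haxL* is OFF.
0 of the 4 genes are transcribed.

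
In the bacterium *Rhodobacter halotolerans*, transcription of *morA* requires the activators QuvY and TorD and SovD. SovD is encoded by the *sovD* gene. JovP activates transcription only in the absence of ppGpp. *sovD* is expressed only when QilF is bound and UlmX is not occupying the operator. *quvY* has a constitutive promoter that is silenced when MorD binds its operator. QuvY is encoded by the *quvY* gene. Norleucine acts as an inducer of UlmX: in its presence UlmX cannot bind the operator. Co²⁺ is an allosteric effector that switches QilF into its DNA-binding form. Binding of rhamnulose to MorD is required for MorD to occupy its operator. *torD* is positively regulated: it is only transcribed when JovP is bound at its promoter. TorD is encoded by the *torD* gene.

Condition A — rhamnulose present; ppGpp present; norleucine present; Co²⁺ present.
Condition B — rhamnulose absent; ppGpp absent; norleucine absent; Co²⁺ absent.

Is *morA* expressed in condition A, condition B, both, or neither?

neither

Condition A:
Rhamnulose is present, so MorD is active.
With repressor MorD bound, *quvY* is not transcribed.
So QuvY is not produced.
ppGpp is present, so JovP is inactive.
Required activator JovP is absent, so *torD* is not transcribed.
So TorD is not produced.
Norleucine is present, so UlmX is inactive.
Co²⁺ is present, so QilF is active.
No repressor is bound and QilF is active, so *sovD* is transcribed.
So SovD is produced and active.
Required activator QuvY is absent, so *morA* is not transcribed.
→ *morA* is OFF in A.
Condition B:
Rhamnulose is absent, so MorD is inactive.
With no repressor bound, *quvY* is transcribed.
So QuvY is produced and active.
ppGpp is absent, so JovP is active.
No repressor is bound and JovP is active, so *torD* is transcribed.
So TorD is produced and active.
Norleucine is absent, so UlmX is active.
Co²⁺ is absent, so QilF is inactive.
With repressor UlmX bound, *sovD* is not transcribed.
So SovD is not produced.
Required activator SovD is absent, so *morA* is not transcribed.
→ *morA* is OFF in B.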